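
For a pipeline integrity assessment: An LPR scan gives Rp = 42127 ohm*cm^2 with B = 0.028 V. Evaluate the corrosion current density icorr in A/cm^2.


Apply the Stern-Geary relation: icorr = B / Rp
icorr = 0.028 / 42127 = 6.647×10^-7 A/cm^2

6.647×10^-7 A/cm^2


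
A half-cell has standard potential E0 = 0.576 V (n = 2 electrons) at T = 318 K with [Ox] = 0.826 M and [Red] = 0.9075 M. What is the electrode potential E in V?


Apply the Nernst equation: E = E0 + (RT/nF)*ln([Ox]/[Red])
Step 1: RT/nF = 8.314*318/(2*96485) = 0.01370084 V
Step 2: [Ox]/[Red] = 0.826/0.9075 = 0.910193
Step 3: ln(0.910193) = -0.094099
Step 4: correction = 0.01370084 * -0.094099 = -0.001 V
E = 0.576 + -0.001 = 0.575 V

0.575 V


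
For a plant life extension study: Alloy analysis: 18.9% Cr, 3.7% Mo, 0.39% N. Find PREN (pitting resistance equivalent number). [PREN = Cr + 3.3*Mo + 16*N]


Apply the PREN formula: PREN = Cr + 3.3*Mo + 16*N
PREN = 18.9 + 3.3*3.7 + 16*0.39
PREN = 18.9 + 12.21 + 6.24 = 37.35

37.35


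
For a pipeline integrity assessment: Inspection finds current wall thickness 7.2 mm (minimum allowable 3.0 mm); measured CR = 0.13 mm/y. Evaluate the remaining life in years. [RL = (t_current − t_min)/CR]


Apply the remaining-life relation: RL = (t_current − t_min) / CR
RL = (7.2 − 3.0) / 0.13 = 4.2 / 0.13 = 32.3 years

32.3 years


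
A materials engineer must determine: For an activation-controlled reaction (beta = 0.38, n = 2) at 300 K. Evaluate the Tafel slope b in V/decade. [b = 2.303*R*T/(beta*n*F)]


Apply the Tafel slope relation: b = 2.303*R*T/(beta*n*F)
Numerator: 2.303 * 8.314 * 300 = 5744.14
Denominator: 0.38 * 2 * 96485 = 73328.6
b = 5744.14 / 73328.6 = 0.0783 V/decade

0.0783 V/decade


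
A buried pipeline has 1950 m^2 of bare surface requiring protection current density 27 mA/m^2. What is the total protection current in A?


I = area * current density, then convert mA → A (÷1000)
I = 1950 * 27 / 1000 = 52.65 A

52.65 A


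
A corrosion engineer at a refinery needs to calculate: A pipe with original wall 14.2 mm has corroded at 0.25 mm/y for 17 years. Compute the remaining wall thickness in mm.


Remaining wall = original − CR × time
t = 14.2 − 0.25*17 = 14.2 − 4.25 = 9.95 mm

9.95 mm


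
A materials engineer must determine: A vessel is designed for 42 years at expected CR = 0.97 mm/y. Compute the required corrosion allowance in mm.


Corrosion allowance = CR × design life
CA = 0.97 * 42 = 40.74 mm

40.74 mm


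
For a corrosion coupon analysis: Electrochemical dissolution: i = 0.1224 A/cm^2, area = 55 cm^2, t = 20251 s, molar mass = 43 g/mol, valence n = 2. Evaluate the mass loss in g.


Apply Faraday's law: m = i*A*t*M / (n*F)
Total charge passed Q = i*A*t = 0.1224*55*20251 = 136329.732 C
m = Q*M/(n*F) = 136329.732*43/(2*96485) = 30.379 g

30.379 g


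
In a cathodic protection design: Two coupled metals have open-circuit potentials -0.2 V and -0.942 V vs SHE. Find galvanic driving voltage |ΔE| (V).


Driving voltage is the absolute potential difference.
|ΔE| = |-0.2 − (-0.942)| = 0.742 V

0.742 V


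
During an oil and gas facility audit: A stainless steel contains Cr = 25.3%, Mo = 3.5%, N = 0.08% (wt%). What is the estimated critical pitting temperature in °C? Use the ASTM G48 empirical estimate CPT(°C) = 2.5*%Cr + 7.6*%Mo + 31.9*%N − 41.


Apply the ASTM G48 empirical CPT estimate: CPT(°C) = 2.5*%Cr + 7.6*%Mo + 31.9*%N − 41
2.5*25.3 = 63.25; 7.6*3.5 = 26.6; 31.9*0.08 = 2.552
CPT = 63.25 + 26.6 + 2.552 − 41 = 51.402 °C
Rounded to 0.1 °C: CPT ≈ 51.4 °C

51.4 °C


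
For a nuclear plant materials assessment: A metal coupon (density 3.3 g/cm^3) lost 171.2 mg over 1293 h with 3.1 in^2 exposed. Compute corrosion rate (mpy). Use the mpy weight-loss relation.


Apply the mpy weight-loss relation: CR = 534 * W / (D * A * T)
Numerator: 534 * 171.2 = 91420.8
Denominator: 3.3 * 3.1 * 1293 = 13227.39
CR = 91420.8 / 13227.39 = 6.9115 mpy

6.9115 mpy


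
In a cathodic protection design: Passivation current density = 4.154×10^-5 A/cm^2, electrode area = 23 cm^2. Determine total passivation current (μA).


I = i_pass * A, then convert A → μA (×10^6)
I = 4.154×10^-5 * 23 * 10^6 = 955.42 μA

955.42 μA


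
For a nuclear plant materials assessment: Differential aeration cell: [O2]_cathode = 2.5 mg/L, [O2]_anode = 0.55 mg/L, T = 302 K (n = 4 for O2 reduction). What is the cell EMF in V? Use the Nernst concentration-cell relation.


Apply the Nernst concentration-cell relation: E = (RT/nF)*ln(C_cathode/C_anode)
RT/nF = 8.314*302/(4*96485) = 0.00650575 V
ln(2.5/0.55) = 1.51413
E = 0.00650575 * 1.51413 = 0.00985 V

0.00985 V


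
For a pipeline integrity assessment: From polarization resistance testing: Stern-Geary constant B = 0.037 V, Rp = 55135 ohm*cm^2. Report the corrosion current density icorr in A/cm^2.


Apply the Stern-Geary relation: icorr = B / Rp
icorr = 0.037 / 55135 = 6.711×10^-7 A/cm^2

6.711×10^-7 A/cm^2


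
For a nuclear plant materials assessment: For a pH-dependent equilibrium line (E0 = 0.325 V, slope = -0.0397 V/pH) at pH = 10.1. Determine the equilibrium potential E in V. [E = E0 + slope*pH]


Apply the Pourbaix line equation: E = E0 + slope*pH
E = 0.325 + (-0.0397)*10.1 = 0.325 + (-0.40097) = -0.07597 V
Rounded to 4 decimal places: E = -0.0760 V

-0.0760 V


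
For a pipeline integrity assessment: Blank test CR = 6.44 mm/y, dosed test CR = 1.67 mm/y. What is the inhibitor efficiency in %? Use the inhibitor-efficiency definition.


Apply the inhibitor-efficiency definition: IE = (CR_blank − CR_inh)/CR_blank × 100
IE = (6.44 − 1.67) / 6.44 × 100
IE = 4.77 / 6.44 × 100 = 74.1 %

74.1 %


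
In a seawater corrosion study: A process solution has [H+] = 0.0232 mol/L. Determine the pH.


pH = −log10[H+]
pH = −log10(0.0232) = 1.63

1.63


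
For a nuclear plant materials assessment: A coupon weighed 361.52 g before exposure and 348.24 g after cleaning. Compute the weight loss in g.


Weight loss = initial − final
WL = 361.52 − 348.24 = 13.28 g

13.28 g


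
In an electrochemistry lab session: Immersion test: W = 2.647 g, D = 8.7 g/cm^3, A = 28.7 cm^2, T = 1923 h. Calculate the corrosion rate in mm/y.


Apply the mm/y weight-loss relation: CR = 87600 * W / (D * A * T)
Numerator: 87600 * 2.647 = 231877.2
Denominator: 8.7 * 28.7 * 1923 = 480153.87
CR = 231877.2 / 480153.87 = 0.4829 mm/y

0.4829 mm/y


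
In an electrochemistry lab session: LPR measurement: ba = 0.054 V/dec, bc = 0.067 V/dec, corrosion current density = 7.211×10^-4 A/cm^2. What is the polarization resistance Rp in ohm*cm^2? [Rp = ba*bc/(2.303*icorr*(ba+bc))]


Apply the Stern-Geary equation: Rp = ba*bc / (2.303*icorr*(ba+bc))
ba*bc = 0.054*0.067 = 0.003618
ba+bc = 0.121; 2.303*icorr*(ba+bc) = 2.303*7.211×10^-4*0.121 = 2.0094389×10^-4
Rp = 0.003618 / 2.0094389×10^-4 = 18.0 ohm*cm^2

18.0 ohm*cm^2


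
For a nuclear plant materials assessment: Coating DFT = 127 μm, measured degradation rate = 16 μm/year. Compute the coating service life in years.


Service life = thickness / degradation rate
Life = 127 / 16 = 7.9 years

7.9 years


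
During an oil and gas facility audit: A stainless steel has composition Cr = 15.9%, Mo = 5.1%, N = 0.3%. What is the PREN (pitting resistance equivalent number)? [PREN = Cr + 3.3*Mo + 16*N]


Apply the PREN formula: PREN = Cr + 3.3*Mo + 16*N
PREN = 15.9 + 3.3*5.1 + 16*0.3
PREN = 15.9 + 16.83 + 4.8 = 37.53

37.53


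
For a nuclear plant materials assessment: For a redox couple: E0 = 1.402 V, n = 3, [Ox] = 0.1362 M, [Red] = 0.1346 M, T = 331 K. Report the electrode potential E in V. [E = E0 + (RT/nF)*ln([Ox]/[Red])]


Apply the Nernst equation: E = E0 + (RT/nF)*ln([Ox]/[Red])
Step 1: RT/nF = 8.314*331/(3*96485) = 0.00950729 V
Step 2: [Ox]/[Red] = 0.1362/0.1346 = 1.011887
Step 3: ln(1.011887) = 0.011817
Step 4: correction = 0.00950729 * 0.011817 = 0.0001 V
E = 1.402 + 0.0001 = 1.4021 V

1.4021 V


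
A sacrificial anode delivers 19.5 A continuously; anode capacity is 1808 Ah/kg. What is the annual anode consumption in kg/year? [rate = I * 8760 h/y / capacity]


Annual consumption = current * hours per year / capacity
Rate = 19.5 * 8760 / 1808 = 94.5 kg/year

94.5 kg/year


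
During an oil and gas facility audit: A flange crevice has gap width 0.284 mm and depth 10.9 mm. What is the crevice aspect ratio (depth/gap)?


Aspect ratio = depth / gap
Ratio = 10.9 / 0.284 = 38.4

38.4


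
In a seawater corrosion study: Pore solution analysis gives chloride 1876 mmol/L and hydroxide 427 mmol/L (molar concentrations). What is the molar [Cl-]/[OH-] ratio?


Threshold parameter = [Cl-] / [OH-] (molar basis; both in mmol/L, so units cancel)
Ratio = 1876 / 427 = 4.39

4.39


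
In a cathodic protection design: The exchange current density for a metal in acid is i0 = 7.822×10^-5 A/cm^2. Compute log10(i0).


i0 = 7.822×10^-5 A/cm^2
log10(i0) = -4.107

-4.107


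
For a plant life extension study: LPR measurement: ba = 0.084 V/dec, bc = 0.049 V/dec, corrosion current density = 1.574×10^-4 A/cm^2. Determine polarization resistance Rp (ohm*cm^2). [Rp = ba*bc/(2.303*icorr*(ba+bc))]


Apply the Stern-Geary equation: Rp = ba*bc / (2.303*icorr*(ba+bc))
ba*bc = 0.084*0.049 = 0.004116
ba+bc = 0.133; 2.303*icorr*(ba+bc) = 2.303*1.574×10^-4*0.133 = 4.8211463×10^-5
Rp = 0.004116 / 4.8211463×10^-5 = 85.37 ohm*cm^2

85.37 ohm*cm^2


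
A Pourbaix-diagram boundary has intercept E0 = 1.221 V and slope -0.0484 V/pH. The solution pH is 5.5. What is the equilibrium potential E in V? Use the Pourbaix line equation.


Apply the Pourbaix line equation: E = E0 + slope*pH
E = 1.221 + (-0.0484)*5.5 = 1.221 + (-0.2662) = 0.9548 V
Rounded to 4 decimal places: E = 0.9548 V

0.9548 V


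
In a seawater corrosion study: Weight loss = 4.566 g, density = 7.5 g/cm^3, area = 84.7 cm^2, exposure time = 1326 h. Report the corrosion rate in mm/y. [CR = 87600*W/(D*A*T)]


Apply the mm/y weight-loss relation: CR = 87600 * W / (D * A * T)
Numerator: 87600 * 4.566 = 399981.6
Denominator: 7.5 * 84.7 * 1326 = 842341.5
CR = 399981.6 / 842341.5 = 0.47484 mm/y

0.47484 mm/y


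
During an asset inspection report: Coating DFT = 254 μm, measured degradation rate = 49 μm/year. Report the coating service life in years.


Service life = thickness / degradation rate
Life = 254 / 49 = 5.2 years

5.2 years


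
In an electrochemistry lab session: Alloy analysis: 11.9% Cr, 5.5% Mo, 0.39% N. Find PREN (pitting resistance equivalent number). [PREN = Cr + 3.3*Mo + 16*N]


Apply the PREN formula: PREN = Cr + 3.3*Mo + 16*N
PREN = 11.9 + 3.3*5.5 + 16*0.39
PREN = 11.9 + 18.15 + 6.24 = 36.29

36.29


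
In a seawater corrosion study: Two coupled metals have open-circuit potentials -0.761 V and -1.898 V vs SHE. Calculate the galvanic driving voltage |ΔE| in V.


Driving voltage is the absolute potential difference.
|ΔE| = |-0.761 − (-1.898)| = 1.137 V

1.137 V


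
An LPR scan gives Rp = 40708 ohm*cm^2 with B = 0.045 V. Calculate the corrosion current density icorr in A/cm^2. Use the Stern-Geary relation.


Apply the Stern-Geary relation: icorr = B / Rp
icorr = 0.045 / 40708 = 1.105×10^-6 A/cm^2

1.105×10^-6 A/cm^2


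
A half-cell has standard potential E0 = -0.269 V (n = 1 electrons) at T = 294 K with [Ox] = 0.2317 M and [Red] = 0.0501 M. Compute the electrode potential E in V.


Apply the Nernst equation: E = E0 + (RT/nF)*ln([Ox]/[Red])
Step 1: RT/nF = 8.314*294/(1*96485) = 0.02533364 V
Step 2: [Ox]/[Red] = 0.2317/0.0501 = 4.62475
Step 3: ln(4.62475) = 1.531422
Step 4: correction = 0.02533364 * 1.531422 = 0.039 V
E = -0.269 + 0.039 = -0.23 V

-0.23 V


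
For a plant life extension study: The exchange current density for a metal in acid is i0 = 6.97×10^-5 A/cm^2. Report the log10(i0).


i0 = 6.97×10^-5 A/cm^2
log10(i0) = -4.157

-4.157


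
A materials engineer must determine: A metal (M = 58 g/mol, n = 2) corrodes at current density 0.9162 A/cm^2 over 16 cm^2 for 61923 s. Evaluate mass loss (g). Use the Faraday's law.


Apply Faraday's law: m = i*A*t*M / (n*F)
Total charge passed Q = i*A*t = 0.9162*16*61923 = 907741.6416 C
m = Q*M/(n*F) = 907741.6416*58/(2*96485) = 272.8352 g

272.8352 g


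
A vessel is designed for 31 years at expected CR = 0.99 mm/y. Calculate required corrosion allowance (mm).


Corrosion allowance = CR × design life
CA = 0.99 * 31 = 30.69 mm

30.69 mm


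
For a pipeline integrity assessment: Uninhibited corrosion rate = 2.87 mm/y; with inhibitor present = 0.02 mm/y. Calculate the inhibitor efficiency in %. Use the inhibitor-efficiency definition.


Apply the inhibitor-efficiency definition: IE = (CR_blank − CR_inh)/CR_blank × 100
IE = (2.87 − 0.02) / 2.87 × 100
IE = 2.85 / 2.87 × 100 = 99.3 %

99.3 %


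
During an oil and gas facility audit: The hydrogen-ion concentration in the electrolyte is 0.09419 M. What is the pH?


pH = −log10[H+]
pH = −log10(0.09419) = 1.03

1.03


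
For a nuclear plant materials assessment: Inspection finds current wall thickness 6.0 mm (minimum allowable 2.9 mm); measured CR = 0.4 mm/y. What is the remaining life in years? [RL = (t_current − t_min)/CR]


Apply the remaining-life relation: RL = (t_current − t_min) / CR
RL = (6.0 − 2.9) / 0.4 = 3.1 / 0.4 = 7.8 years

7.8 years


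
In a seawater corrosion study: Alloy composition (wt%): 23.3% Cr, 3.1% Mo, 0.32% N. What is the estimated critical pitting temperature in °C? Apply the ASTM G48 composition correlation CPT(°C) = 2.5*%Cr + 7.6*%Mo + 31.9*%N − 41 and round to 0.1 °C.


Apply the ASTM G48 empirical CPT estimate: CPT(°C) = 2.5*%Cr + 7.6*%Mo + 31.9*%N − 41
2.5*23.3 = 58.25; 7.6*3.1 = 23.56; 31.9*0.32 = 10.208
CPT = 58.25 + 23.56 + 10.208 − 41 = 51.018 °C
Rounded to 0.1 °C: CPT ≈ 51.0 °C

51.0 °C


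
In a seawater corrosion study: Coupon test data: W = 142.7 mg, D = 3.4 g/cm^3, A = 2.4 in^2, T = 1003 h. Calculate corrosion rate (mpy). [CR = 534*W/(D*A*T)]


Apply the mpy weight-loss relation: CR = 534 * W / (D * A * T)
Numerator: 534 * 142.7 = 76201.8
Denominator: 3.4 * 2.4 * 1003 = 8184.48
CR = 76201.8 / 8184.48 = 9.311 mpy

9.311 mpy


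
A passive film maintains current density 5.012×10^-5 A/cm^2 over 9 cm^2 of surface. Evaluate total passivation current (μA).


I = i_pass * A, then convert A → μA (×10^6)
I = 5.012×10^-5 * 9 * 10^6 = 451.08 μA

451.08 μA


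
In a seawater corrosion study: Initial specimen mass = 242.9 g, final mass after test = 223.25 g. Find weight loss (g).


Weight loss = initial − final
WL = 242.9 − 223.25 = 19.65 g

19.65 g


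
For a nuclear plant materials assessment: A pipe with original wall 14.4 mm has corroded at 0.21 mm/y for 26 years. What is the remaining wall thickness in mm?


Remaining wall = original − CR × time
t = 14.4 − 0.21*26 = 14.4 − 5.46 = 8.94 mm

8.94 mm


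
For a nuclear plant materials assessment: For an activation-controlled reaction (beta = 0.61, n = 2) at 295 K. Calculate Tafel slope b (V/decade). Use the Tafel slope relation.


Apply the Tafel slope relation: b = 2.303*R*T/(beta*n*F)
Numerator: 2.303 * 8.314 * 295 = 5648.41
Denominator: 0.61 * 2 * 96485 = 117711.7
b = 5648.41 / 117711.7 = 0.048 V/decade

0.048 V/decade


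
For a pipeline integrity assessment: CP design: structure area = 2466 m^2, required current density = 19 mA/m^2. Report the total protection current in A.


I = area * current density, then convert mA → A (÷1000)
I = 2466 * 19 / 1000 = 46.85 A

46.85 A


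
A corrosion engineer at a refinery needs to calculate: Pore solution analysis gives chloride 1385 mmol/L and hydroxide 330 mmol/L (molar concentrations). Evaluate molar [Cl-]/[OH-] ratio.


Threshold parameter = [Cl-] / [OH-] (molar basis; both in mmol/L, so units cancel)
Ratio = 1385 / 330 = 4.2

4.2


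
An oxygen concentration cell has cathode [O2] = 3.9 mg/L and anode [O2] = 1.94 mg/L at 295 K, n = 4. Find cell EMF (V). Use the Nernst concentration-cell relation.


Apply the Nernst concentration-cell relation: E = (RT/nF)*ln(C_cathode/C_anode)
RT/nF = 8.314*295/(4*96485) = 0.00635495 V
ln(3.9/1.94) = 0.69829
E = 0.00635495 * 0.69829 = 0.00444 V

0.00444 V


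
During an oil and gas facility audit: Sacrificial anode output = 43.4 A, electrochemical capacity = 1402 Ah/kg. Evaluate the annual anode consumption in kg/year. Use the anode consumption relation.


Annual consumption = current * hours per year / capacity
Rate = 43.4 * 8760 / 1402 = 271.2 kg/year

271.2 kg/year


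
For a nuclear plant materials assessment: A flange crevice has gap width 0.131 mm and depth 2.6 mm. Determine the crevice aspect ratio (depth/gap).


Aspect ratio = depth / gap
Ratio = 2.6 / 0.131 = 19.8

19.8


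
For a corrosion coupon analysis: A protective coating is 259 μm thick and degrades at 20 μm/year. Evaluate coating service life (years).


Service life = thickness / degradation rate
Life = 259 / 20 = 13.0 years

13.0 years


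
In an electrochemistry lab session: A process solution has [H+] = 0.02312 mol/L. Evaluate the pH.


pH = −log10[H+]
pH = −log10(0.02312) = 1.64

1.64


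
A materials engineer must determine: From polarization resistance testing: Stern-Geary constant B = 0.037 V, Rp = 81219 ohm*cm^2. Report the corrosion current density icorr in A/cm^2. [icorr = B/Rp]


Apply the Stern-Geary relation: icorr = B / Rp
icorr = 0.037 / 81219 = 4.556×10^-7 A/cm^2

4.556×10^-7 A/cm^2


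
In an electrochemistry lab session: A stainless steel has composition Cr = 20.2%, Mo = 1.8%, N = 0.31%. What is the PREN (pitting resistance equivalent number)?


Apply the PREN formula: PREN = Cr + 3.3*Mo + 16*N
PREN = 20.2 + 3.3*1.8 + 16*0.31
PREN = 20.2 + 5.94 + 4.96 = 31.1

31.1


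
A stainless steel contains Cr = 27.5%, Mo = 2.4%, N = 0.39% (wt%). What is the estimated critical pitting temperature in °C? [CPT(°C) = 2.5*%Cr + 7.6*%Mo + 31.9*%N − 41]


Apply the ASTM G48 empirical CPT estimate: CPT(°C) = 2.5*%Cr + 7.6*%Mo + 31.9*%N − 41
2.5*27.5 = 68.75; 7.6*2.4 = 18.24; 31.9*0.39 = 12.441
CPT = 68.75 + 18.24 + 12.441 − 41 = 58.431 °C
Rounded to 0.1 °C: CPT ≈ 58.4 °C

58.4 °C


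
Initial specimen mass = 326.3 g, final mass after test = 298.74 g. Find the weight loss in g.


Weight loss = initial − final
WL = 326.3 − 298.74 = 27.56 g

27.56 g


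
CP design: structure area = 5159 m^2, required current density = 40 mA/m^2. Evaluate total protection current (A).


I = area * current density, then convert mA → A (÷1000)
I = 5159 * 40 / 1000 = 206.36 A

206.36 A


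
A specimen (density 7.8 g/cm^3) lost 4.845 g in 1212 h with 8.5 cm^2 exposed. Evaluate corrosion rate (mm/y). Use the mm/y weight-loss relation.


Apply the mm/y weight-loss relation: CR = 87600 * W / (D * A * T)
Numerator: 87600 * 4.845 = 424422.0
Denominator: 7.8 * 8.5 * 1212 = 80355.6
CR = 424422.0 / 80355.6 = 5.281797 mm/y

5.281797 mm/y


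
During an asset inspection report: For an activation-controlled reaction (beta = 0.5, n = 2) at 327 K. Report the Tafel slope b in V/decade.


Apply the Tafel slope relation: b = 2.303*R*T/(beta*n*F)
Numerator: 2.303 * 8.314 * 327 = 6261.12
Denominator: 0.5 * 2 * 96485 = 96485.0
b = 6261.12 / 96485.0 = 0.065 V/decade

0.065 V/decade


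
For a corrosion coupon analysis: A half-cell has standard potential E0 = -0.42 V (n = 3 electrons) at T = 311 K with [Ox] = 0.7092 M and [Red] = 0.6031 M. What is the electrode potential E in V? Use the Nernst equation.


Apply the Nernst equation: E = E0 + (RT/nF)*ln([Ox]/[Red])
Step 1: RT/nF = 8.314*311/(3*96485) = 0.00893284 V
Step 2: [Ox]/[Red] = 0.7092/0.6031 = 1.175924
Step 3: ln(1.175924) = 0.162054
Step 4: correction = 0.00893284 * 0.162054 = 0.0014 V
E = -0.42 + 0.0014 = -0.4186 V

-0.4186 V


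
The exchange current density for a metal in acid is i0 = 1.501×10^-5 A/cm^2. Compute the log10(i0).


i0 = 1.501×10^-5 A/cm^2
log10(i0) = -4.824

-4.824


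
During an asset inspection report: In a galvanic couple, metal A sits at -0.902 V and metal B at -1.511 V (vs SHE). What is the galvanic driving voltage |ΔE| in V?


Driving voltage is the absolute potential difference.
|ΔE| = |-0.902 − (-1.511)| = 0.609 V

0.609 V


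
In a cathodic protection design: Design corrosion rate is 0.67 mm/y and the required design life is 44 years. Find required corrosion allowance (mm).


Corrosion allowance = CR × design life
CA = 0.67 * 44 = 29.48 mm

29.48 mm


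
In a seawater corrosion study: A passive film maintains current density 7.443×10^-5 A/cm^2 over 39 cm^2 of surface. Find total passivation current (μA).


I = i_pass * A, then convert A → μA (×10^6)
I = 7.443×10^-5 * 39 * 10^6 = 2902.77 μA

2902.77 μA


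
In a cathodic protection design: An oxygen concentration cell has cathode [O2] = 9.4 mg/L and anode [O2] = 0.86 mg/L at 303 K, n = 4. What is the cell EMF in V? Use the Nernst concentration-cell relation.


Apply the Nernst concentration-cell relation: E = (RT/nF)*ln(C_cathode/C_anode)
RT/nF = 8.314*303/(4*96485) = 0.00652729 V
ln(9.4/0.86) = 2.39153
E = 0.00652729 * 2.39153 = 0.01561 V

0.01561 V


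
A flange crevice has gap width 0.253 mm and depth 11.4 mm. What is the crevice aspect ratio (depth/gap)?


Aspect ratio = depth / gap
Ratio = 11.4 / 0.253 = 45.1

45.1


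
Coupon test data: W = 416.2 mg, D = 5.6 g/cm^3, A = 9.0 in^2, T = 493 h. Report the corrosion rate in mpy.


Apply the mpy weight-loss relation: CR = 534 * W / (D * A * T)
Numerator: 534 * 416.2 = 222250.8
Denominator: 5.6 * 9.0 * 493 = 24847.2
CR = 222250.8 / 24847.2 = 8.9447 mpy

8.9447 mpy


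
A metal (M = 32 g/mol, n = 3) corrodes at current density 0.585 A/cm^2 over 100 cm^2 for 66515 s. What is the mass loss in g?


Apply Faraday's law: m = i*A*t*M / (n*F)
Total charge passed Q = i*A*t = 0.585*100*66515 = 3891127.5 C
m = Q*M/(n*F) = 3891127.5*32/(3*96485) = 430.1742 g

430.1742 g


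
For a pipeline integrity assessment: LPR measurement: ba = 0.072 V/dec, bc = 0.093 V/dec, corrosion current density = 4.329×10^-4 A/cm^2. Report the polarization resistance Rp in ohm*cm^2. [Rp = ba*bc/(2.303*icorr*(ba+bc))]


Apply the Stern-Geary equation: Rp = ba*bc / (2.303*icorr*(ba+bc))
ba*bc = 0.072*0.093 = 0.006696
ba+bc = 0.165; 2.303*icorr*(ba+bc) = 2.303*4.329×10^-4*0.165 = 1.6449984×10^-4
Rp = 0.006696 / 1.6449984×10^-4 = 40.7 ohm*cm^2

40.7 ohm*cm^2


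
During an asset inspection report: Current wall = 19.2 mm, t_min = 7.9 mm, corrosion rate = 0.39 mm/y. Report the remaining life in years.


Apply the remaining-life relation: RL = (t_current − t_min) / CR
RL = (19.2 − 7.9) / 0.39 = 11.3 / 0.39 = 29.0 years

29.0 years


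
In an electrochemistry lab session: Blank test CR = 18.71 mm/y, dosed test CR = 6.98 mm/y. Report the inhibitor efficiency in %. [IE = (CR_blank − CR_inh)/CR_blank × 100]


Apply the inhibitor-efficiency definition: IE = (CR_blank − CR_inh)/CR_blank × 100
IE = (18.71 − 6.98) / 18.71 × 100
IE = 11.73 / 18.71 × 100 = 62.7 %

62.7 %


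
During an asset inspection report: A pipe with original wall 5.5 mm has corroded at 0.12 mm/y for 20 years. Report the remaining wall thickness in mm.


Remaining wall = original − CR × time
t = 5.5 − 0.12*20 = 5.5 − 2.4 = 3.1 mm

3.1 mm


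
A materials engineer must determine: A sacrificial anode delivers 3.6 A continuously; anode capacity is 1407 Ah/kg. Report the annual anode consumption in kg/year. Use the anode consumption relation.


Annual consumption = current * hours per year / capacity
Rate = 3.6 * 8760 / 1407 = 22.4 kg/year

22.4 kg/year


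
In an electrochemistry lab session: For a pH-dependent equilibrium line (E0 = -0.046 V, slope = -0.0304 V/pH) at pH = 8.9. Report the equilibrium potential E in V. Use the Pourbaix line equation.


Apply the Pourbaix line equation: E = E0 + slope*pH
E = -0.046 + (-0.0304)*8.9 = -0.046 + (-0.27056) = -0.31656 V
Rounded to 3 decimal places: E = -0.317 V

-0.317 V


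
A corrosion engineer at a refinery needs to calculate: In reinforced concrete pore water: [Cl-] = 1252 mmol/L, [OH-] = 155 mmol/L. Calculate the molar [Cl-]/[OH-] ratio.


Threshold parameter = [Cl-] / [OH-] (molar basis; both in mmol/L, so units cancel)
Ratio = 1252 / 155 = 8.08

8.08


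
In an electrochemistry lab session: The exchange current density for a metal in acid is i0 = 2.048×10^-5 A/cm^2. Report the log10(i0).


i0 = 2.048×10^-5 A/cm^2
log10(i0) = -4.689

-4.689


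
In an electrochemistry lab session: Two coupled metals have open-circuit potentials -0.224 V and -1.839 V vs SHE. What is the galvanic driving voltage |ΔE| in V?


Driving voltage is the absolute potential difference.
|ΔE| = |-0.224 − (-1.839)| = 1.615 V

1.615 V


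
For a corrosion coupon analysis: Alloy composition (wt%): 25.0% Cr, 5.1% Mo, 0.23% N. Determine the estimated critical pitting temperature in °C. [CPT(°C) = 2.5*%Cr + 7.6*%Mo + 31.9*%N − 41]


Apply the ASTM G48 empirical CPT estimate: CPT(°C) = 2.5*%Cr + 7.6*%Mo + 31.9*%N − 41
2.5*25.0 = 62.5; 7.6*5.1 = 38.76; 31.9*0.23 = 7.337
CPT = 62.5 + 38.76 + 7.337 − 41 = 67.597 °C
Rounded to 0.1 °C: CPT ≈ 67.6 °C

67.6 °C


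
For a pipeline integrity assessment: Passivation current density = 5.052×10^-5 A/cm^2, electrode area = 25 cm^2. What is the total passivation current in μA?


I = i_pass * A, then convert A → μA (×10^6)
I = 5.052×10^-5 * 25 * 10^6 = 1263.0 μA

1263.0 μA


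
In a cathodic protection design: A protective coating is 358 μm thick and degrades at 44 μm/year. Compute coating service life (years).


Service life = thickness / degradation rate
Life = 358 / 44 = 8.1 years

8.1 years


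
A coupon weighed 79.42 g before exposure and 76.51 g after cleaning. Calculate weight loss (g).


Weight loss = initial − final
WL = 79.42 − 76.51 = 2.91 g

2.91 g


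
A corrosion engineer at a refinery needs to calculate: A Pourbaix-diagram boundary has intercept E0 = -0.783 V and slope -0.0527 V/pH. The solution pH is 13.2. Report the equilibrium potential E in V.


Apply the Pourbaix line equation: E = E0 + slope*pH
E = -0.783 + (-0.0527)*13.2 = -0.783 + (-0.69564) = -1.47864 V
Rounded to 4 decimal places: E = -1.4786 V

-1.4786 V


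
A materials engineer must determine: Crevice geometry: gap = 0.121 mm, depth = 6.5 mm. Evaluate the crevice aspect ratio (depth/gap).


Aspect ratio = depth / gap
Ratio = 6.5 / 0.121 = 53.7

53.7


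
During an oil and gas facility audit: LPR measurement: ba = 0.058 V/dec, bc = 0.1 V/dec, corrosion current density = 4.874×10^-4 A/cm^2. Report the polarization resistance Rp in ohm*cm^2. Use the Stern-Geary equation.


Apply the Stern-Geary equation: Rp = ba*bc / (2.303*icorr*(ba+bc))
ba*bc = 0.058*0.1 = 0.0058
ba+bc = 0.158; 2.303*icorr*(ba+bc) = 2.303*4.874×10^-4*0.158 = 1.7735219×10^-4
Rp = 0.0058 / 1.7735219×10^-4 = 32.7 ohm*cm^2

32.7 ohm*cm^2


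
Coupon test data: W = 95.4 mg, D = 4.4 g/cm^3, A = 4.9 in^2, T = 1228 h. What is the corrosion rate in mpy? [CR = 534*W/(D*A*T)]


Apply the mpy weight-loss relation: CR = 534 * W / (D * A * T)
Numerator: 534 * 95.4 = 50943.6
Denominator: 4.4 * 4.9 * 1228 = 26475.68
CR = 50943.6 / 26475.68 = 1.92417 mpy

1.92417 mpy


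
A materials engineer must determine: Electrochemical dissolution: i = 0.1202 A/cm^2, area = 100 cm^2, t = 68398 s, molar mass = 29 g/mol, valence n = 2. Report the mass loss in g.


Apply Faraday's law: m = i*A*t*M / (n*F)
Total charge passed Q = i*A*t = 0.1202*100*68398 = 822143.96 C
m = Q*M/(n*F) = 822143.96*29/(2*96485) = 123.554 g

123.554 g


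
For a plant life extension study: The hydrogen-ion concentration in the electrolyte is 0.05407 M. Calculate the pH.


pH = −log10[H+]
pH = −log10(0.05407) = 1.27

1.27


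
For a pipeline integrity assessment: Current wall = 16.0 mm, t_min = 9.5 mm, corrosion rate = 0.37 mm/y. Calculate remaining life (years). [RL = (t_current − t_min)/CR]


Apply the remaining-life relation: RL = (t_current − t_min) / CR
RL = (16.0 − 9.5) / 0.37 = 6.5 / 0.37 = 17.6 years

17.6 years


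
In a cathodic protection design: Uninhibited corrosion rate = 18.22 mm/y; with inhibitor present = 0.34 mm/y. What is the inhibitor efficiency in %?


Apply the inhibitor-efficiency definition: IE = (CR_blank − CR_inh)/CR_blank × 100
IE = (18.22 − 0.34) / 18.22 × 100
IE = 17.88 / 18.22 × 100 = 98.1 %

98.1 %


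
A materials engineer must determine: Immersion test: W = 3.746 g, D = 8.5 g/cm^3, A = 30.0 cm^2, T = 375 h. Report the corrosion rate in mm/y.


Apply the mm/y weight-loss relation: CR = 87600 * W / (D * A * T)
Numerator: 87600 * 3.746 = 328149.6
Denominator: 8.5 * 30.0 * 375 = 95625.0
CR = 328149.6 / 95625.0 = 3.43163 mm/y

3.43163 mm/y


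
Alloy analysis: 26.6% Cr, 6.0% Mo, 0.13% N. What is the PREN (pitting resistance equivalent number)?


Apply the PREN formula: PREN = Cr + 3.3*Mo + 16*N
PREN = 26.6 + 3.3*6.0 + 16*0.13
PREN = 26.6 + 19.8 + 2.08 = 48.48

48.48


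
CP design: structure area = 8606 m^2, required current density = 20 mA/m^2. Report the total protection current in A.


I = area * current density, then convert mA → A (÷1000)
I = 8606 * 20 / 1000 = 172.12 A

172.12 A


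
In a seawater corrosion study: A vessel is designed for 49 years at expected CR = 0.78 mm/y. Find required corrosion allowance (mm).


Corrosion allowance = CR × design life
CA = 0.78 * 49 = 38.22 mm

38.22 mm


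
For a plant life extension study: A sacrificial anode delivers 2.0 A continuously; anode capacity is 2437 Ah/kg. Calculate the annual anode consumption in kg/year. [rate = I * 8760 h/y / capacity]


Annual consumption = current * hours per year / capacity
Rate = 2.0 * 8760 / 2437 = 7.2 kg/year

7.2 kg/year


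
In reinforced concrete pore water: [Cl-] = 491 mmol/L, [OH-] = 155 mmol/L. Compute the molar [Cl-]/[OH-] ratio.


Threshold parameter = [Cl-] / [OH-] (molar basis; both in mmol/L, so units cancel)
Ratio = 491 / 155 = 3.17

3.17


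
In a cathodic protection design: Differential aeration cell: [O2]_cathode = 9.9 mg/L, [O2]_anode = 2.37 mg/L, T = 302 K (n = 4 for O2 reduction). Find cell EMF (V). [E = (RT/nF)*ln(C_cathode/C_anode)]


Apply the Nernst concentration-cell relation: E = (RT/nF)*ln(C_cathode/C_anode)
RT/nF = 8.314*302/(4*96485) = 0.00650575 V
ln(9.9/2.37) = 1.42964
E = 0.00650575 * 1.42964 = 0.0093 V

0.0093 V


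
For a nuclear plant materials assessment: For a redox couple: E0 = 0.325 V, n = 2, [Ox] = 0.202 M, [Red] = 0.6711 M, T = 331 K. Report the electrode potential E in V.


Apply the Nernst equation: E = E0 + (RT/nF)*ln([Ox]/[Red])
Step 1: RT/nF = 8.314*331/(2*96485) = 0.01426094 V
Step 2: [Ox]/[Red] = 0.202/0.6711 = 0.300998
Step 3: ln(0.300998) = -1.200652
Step 4: correction = 0.01426094 * -1.200652 = -0.0171 V
E = 0.325 + -0.0171 = 0.3079 V

0.3079 V


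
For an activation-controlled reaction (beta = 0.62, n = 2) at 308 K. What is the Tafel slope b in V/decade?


Apply the Tafel slope relation: b = 2.303*R*T/(beta*n*F)
Numerator: 2.303 * 8.314 * 308 = 5897.32
Denominator: 0.62 * 2 * 96485 = 119641.4
b = 5897.32 / 119641.4 = 0.049 V/decade

0.049 V/decade


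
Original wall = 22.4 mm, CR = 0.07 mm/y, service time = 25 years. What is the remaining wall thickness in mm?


Remaining wall = original − CR × time
t = 22.4 − 0.07*25 = 22.4 − 1.75 = 20.65 mm

20.65 mm


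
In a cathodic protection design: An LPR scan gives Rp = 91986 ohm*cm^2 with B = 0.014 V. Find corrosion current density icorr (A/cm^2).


Apply the Stern-Geary relation: icorr = B / Rp
icorr = 0.014 / 91986 = 1.522×10^-7 A/cm^2

1.522×10^-7 A/cm^2


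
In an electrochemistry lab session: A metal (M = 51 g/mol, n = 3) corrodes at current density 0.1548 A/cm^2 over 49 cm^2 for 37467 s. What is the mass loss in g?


Apply Faraday's law: m = i*A*t*M / (n*F)
Total charge passed Q = i*A*t = 0.1548*49*37467 = 284194.6884 C
m = Q*M/(n*F) = 284194.6884*51/(3*96485) = 50.07317 g

50.07317 g


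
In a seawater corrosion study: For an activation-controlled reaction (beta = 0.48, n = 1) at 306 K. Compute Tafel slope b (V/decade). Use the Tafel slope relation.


Apply the Tafel slope relation: b = 2.303*R*T/(beta*n*F)
Numerator: 2.303 * 8.314 * 306 = 5859.03
Denominator: 0.48 * 1 * 96485 = 46312.8
b = 5859.03 / 46312.8 = 0.1265 V/decade

0.1265 V/decade


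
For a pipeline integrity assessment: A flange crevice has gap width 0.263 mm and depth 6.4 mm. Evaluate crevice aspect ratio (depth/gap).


Aspect ratio = depth / gap
Ratio = 6.4 / 0.263 = 24.3

24.3


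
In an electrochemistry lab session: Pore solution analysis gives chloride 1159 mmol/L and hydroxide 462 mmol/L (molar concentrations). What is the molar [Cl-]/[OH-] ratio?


Threshold parameter = [Cl-] / [OH-] (molar basis; both in mmol/L, so units cancel)
Ratio = 1159 / 462 = 2.51

2.51


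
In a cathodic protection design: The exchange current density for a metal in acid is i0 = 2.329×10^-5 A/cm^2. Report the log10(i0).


i0 = 2.329×10^-5 A/cm^2
log10(i0) = -4.633

-4.633


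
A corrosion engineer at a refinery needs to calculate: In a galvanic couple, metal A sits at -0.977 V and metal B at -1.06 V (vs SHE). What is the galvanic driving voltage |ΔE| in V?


Driving voltage is the absolute potential difference.
|ΔE| = |-0.977 − (-1.06)| = 0.083 V

0.083 V


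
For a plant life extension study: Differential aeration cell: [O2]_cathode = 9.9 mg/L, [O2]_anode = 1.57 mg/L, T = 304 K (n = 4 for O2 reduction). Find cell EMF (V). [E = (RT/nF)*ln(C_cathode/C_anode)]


Apply the Nernst concentration-cell relation: E = (RT/nF)*ln(C_cathode/C_anode)
RT/nF = 8.314*304/(4*96485) = 0.00654883 V
ln(9.9/1.57) = 1.84146
E = 0.00654883 * 1.84146 = 0.01206 V

0.01206 V


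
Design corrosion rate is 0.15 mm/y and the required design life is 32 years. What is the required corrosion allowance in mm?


Corrosion allowance = CR × design life
CA = 0.15 * 32 = 4.8 mm

4.8 mm


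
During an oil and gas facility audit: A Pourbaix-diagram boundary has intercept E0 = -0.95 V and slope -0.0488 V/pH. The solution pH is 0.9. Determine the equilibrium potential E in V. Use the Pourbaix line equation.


Apply the Pourbaix line equation: E = E0 + slope*pH
E = -0.95 + (-0.0488)*0.9 = -0.95 + (-0.04392) = -0.99392 V
Rounded to 3 decimal places: E = -0.994 V

-0.994 V


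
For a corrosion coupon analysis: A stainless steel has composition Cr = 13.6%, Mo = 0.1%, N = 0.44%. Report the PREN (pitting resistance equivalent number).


Apply the PREN formula: PREN = Cr + 3.3*Mo + 16*N
PREN = 13.6 + 3.3*0.1 + 16*0.44
PREN = 13.6 + 0.33 + 7.04 = 20.97

20.97


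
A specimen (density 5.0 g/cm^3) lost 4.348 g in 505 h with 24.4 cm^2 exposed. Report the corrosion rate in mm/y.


Apply the mm/y weight-loss relation: CR = 87600 * W / (D * A * T)
Numerator: 87600 * 4.348 = 380884.8
Denominator: 5.0 * 24.4 * 505 = 61610.0
CR = 380884.8 / 61610.0 = 6.182191 mm/y

6.182191 mm/y


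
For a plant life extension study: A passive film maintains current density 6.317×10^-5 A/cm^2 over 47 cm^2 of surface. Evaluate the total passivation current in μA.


I = i_pass * A, then convert A → μA (×10^6)
I = 6.317×10^-5 * 47 * 10^6 = 2968.99 μA

2968.99 μA


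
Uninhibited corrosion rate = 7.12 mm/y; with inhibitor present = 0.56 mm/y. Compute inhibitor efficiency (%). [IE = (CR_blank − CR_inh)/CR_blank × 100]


Apply the inhibitor-efficiency definition: IE = (CR_blank − CR_inh)/CR_blank × 100
IE = (7.12 − 0.56) / 7.12 × 100
IE = 6.56 / 7.12 × 100 = 92.1 %

92.1 %


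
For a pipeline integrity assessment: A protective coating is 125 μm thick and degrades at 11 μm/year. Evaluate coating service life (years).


Service life = thickness / degradation rate
Life = 125 / 11 = 11.4 years

11.4 years


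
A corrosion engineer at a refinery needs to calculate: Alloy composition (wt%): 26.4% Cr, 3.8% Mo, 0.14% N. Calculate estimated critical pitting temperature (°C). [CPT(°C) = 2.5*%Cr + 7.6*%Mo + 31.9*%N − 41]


Apply the ASTM G48 empirical CPT estimate: CPT(°C) = 2.5*%Cr + 7.6*%Mo + 31.9*%N − 41
2.5*26.4 = 66; 7.6*3.8 = 28.88; 31.9*0.14 = 4.466
CPT = 66 + 28.88 + 4.466 − 41 = 58.346 °C
Rounded to 0.1 °C: CPT ≈ 58.3 °C

58.3 °C


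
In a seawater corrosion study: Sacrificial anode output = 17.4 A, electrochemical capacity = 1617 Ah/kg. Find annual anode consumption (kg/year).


Annual consumption = current * hours per year / capacity
Rate = 17.4 * 8760 / 1617 = 94.3 kg/year

94.3 kg/year


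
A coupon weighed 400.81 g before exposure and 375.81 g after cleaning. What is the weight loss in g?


Weight loss = initial − final
WL = 400.81 − 375.81 = 25.0 g

25.0 g


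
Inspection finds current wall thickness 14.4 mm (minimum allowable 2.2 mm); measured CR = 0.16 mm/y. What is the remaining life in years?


Apply the remaining-life relation: RL = (t_current − t_min) / CR
RL = (14.4 − 2.2) / 0.16 = 12.2 / 0.16 = 76.3 years

76.3 years


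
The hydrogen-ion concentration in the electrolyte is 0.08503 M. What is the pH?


pH = −log10[H+]
pH = −log10(0.08503) = 1.07

1.07


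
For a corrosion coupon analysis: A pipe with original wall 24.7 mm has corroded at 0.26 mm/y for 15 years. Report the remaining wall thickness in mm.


Remaining wall = original − CR × time
t = 24.7 − 0.26*15 = 24.7 − 3.9 = 20.8 mm

20.8 mm


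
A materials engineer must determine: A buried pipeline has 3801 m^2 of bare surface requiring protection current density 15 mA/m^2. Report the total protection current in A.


I = area * current density, then convert mA → A (÷1000)
I = 3801 * 15 / 1000 = 57.02 A

57.02 A


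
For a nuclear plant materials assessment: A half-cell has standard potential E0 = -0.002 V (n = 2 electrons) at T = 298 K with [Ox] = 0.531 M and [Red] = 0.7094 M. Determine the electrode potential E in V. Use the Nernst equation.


Apply the Nernst equation: E = E0 + (RT/nF)*ln([Ox]/[Red])
Step 1: RT/nF = 8.314*298/(2*96485) = 0.01283916 V
Step 2: [Ox]/[Red] = 0.531/0.7094 = 0.74852
Step 3: ln(0.74852) = -0.289657
Step 4: correction = 0.01283916 * -0.289657 = -0.004 V
E = -0.002 + -0.004 = -0.006 V

-0.006 V


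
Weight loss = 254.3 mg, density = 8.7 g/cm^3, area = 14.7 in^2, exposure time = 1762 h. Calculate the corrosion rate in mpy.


Apply the mpy weight-loss relation: CR = 534 * W / (D * A * T)
Numerator: 534 * 254.3 = 135796.2
Denominator: 8.7 * 14.7 * 1762 = 225342.18
CR = 135796.2 / 225342.18 = 0.603 mpy

0.603 mpy


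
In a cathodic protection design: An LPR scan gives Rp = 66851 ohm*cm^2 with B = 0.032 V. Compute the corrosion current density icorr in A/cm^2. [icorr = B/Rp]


Apply the Stern-Geary relation: icorr = B / Rp
icorr = 0.032 / 66851 = 4.787×10^-7 A/cm^2

4.787×10^-7 A/cm^2


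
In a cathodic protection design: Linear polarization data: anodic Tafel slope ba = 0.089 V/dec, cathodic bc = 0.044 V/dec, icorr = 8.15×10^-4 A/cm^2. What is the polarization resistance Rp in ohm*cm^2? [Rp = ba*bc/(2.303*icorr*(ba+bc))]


Apply the Stern-Geary equation: Rp = ba*bc / (2.303*icorr*(ba+bc))
ba*bc = 0.089*0.044 = 0.003916
ba+bc = 0.133; 2.303*icorr*(ba+bc) = 2.303*8.15×10^-4*0.133 = 2.4963369×10^-4
Rp = 0.003916 / 2.4963369×10^-4 = 15.69 ohm*cm^2

15.69 ohm*cm^2


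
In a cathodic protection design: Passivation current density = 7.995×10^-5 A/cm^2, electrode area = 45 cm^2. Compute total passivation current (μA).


I = i_pass * A, then convert A → μA (×10^6)
I = 7.995×10^-5 * 45 * 10^6 = 3597.75 μA

3597.75 μA


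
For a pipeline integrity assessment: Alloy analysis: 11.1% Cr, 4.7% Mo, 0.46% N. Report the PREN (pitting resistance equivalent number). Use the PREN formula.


Apply the PREN formula: PREN = Cr + 3.3*Mo + 16*N
PREN = 11.1 + 3.3*4.7 + 16*0.46
PREN = 11.1 + 15.51 + 7.36 = 33.97

33.97
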